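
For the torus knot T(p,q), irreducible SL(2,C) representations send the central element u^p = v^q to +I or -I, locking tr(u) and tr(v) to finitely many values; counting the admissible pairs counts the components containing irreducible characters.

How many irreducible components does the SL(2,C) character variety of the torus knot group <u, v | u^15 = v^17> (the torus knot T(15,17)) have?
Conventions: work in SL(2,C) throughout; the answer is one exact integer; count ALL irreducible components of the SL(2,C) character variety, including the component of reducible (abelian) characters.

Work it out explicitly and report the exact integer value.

Gamma = < u, v | u^15 = v^17 > (torus knot T(15,17)); the central element u^15 = v^17 acts as +I or -I in any irreducible SL(2,C) representation.
This locks tr(u) to 2*cos(pi*alpha/15), alpha in 1..14, and tr(v) to 2*cos(pi*beta/17), beta in 1..16, on each component of irreducible characters.
u^15 = (-1)^alpha I and v^17 = (-1)^beta I must agree, so alpha and beta have equal parity.
Enumerate parity-matched pairs: 7*8 odd-odd plus 7*8 even-even gives 112.
That is 112 components of irreducible characters, and with the reducible (abelian) component the total is 113.

113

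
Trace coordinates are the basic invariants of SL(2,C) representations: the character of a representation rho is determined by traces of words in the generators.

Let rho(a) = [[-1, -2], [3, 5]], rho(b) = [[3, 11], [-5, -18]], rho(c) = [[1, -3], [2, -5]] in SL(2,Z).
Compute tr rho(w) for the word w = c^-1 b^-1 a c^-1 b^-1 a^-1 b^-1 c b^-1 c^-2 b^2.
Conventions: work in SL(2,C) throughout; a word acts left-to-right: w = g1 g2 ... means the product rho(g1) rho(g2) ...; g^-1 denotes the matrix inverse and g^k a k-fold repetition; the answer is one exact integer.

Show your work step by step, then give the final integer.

rho(c^-1) = [[-5, 3], [-2, 1]]
... * rho(b^-1) = [[-18, -11], [5, 3]]  ->  [[105, 64], [41, 25]]
... * rho(a) = [[-1, -2], [3, 5]]  ->  [[87, 110], [34, 43]]
... * rho(c^-1) = [[-5, 3], [-2, 1]]  ->  [[-655, 371], [-256, 145]]
... * rho(b^-1) = [[-18, -11], [5, 3]]  ->  [[13645, 8318], [5333, 3251]]
... * rho(a^-1) = [[5, 2], [-3, -1]]  ->  [[43271, 18972], [16912, 7415]]
... * rho(b^-1) = [[-18, -11], [5, 3]]  ->  [[-684018, -419065], [-267341, -163787]]
... * rho(c) = [[1, -3], [2, -5]]  ->  [[-1522148, 4147379], [-594915, 1620958]]
... * rho(b^-1) = [[-18, -11], [5, 3]]  ->  [[48135559, 29185765], [18813260, 11406939]]
... * rho(c^-1) = [[-5, 3], [-2, 1]]  ->  [[-299049325, 173592442], [-116880178, 67846719]]
... * rho(c^-1) = [[-5, 3], [-2, 1]]  ->  [[1148061741, -723555533], [448707452, -282793815]]
... * rho(b) = [[3, 11], [-5, -18]]  ->  [[7061962888, 25652678745], [2760091431, 10026070642]]
... * rho(b) = [[3, 11], [-5, -18]]  ->  [[-107077505061, -384066625642], [-41850078917, -150108265815]]
tr = -107077505061 + -150108265815 = -257185770876

-257185770876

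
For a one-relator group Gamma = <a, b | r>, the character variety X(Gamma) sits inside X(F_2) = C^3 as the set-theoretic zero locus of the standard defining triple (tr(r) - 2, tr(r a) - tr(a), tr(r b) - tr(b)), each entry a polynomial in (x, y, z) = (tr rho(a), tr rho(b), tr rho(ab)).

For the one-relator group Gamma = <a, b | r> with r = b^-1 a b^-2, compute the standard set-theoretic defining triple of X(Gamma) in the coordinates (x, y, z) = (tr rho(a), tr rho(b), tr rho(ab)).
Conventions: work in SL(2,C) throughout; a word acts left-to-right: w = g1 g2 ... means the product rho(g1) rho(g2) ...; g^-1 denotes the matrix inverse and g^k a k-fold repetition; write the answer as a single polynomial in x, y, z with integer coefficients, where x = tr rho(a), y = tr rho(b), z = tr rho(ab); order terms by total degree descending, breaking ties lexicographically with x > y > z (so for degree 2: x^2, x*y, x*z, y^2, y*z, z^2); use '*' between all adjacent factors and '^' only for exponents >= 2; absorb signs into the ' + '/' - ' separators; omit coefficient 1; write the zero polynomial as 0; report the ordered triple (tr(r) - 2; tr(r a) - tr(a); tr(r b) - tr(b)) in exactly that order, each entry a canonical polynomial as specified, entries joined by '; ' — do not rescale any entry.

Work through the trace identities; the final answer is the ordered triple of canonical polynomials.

tr(a b^-1) = tr(a) tr(b) - tr(a b)  (eliminate b^-1) = x*y - z
tr(a b^-2) = tr(a b^-1) tr(b) - tr(a)  (eliminate b^-1) = x*y^2 - y*z - x
tr(b^-1 a b^-2) = tr(a b^-2) tr(b) - tr(a b^-1)  (eliminate b^-1) = x*y^3 - y^2*z - 2*x*y + z
tr(a^2) = tr(a) tr(a) - tr(1)  (reduce the a square) = x^2 - 2
tr(a^2 b) = tr(a) tr(b a) - tr(b)  (reduce the a square) = x*z - y
tr(a b^-1 a) = tr(a^2) tr(b) - tr(a^2 b)  (eliminate b^-1) = x^2*y - x*z - y
tr(a b a b) = tr(a b) tr(a b) - tr(1)  (split on a) = z^2 - 2
tr(a b^-1 a b) = tr(a b a) tr(b) - tr(a b a b)  (eliminate b^-1) = x*y*z - y^2 - z^2 + 2
tr(b^-1 a b^-1 a) = tr(a b^-1 a) tr(b) - tr(a b^-1 a b)  (eliminate b^-1) = x^2*y^2 - 2*x*y*z + z^2 - 2
tr(b^-1 a b^-2 a) = tr(b^-1 a b^-1 a) tr(b) - tr(b^-1 a b^-1 a b)  (eliminate b^-1) = x^2*y^3 - 2*x*y^2*z - x^2*y + y*z^2 + x*z - y
assemble the triple (tr(r) - 2; tr(r a) - x; tr(r b) - y)

x*y^3 - y^2*z - 2*x*y + z - 2; x^2*y^3 - 2*x*y^2*z - x^2*y + y*z^2 + x*z - x - y; x*y^2 - y*z - x - y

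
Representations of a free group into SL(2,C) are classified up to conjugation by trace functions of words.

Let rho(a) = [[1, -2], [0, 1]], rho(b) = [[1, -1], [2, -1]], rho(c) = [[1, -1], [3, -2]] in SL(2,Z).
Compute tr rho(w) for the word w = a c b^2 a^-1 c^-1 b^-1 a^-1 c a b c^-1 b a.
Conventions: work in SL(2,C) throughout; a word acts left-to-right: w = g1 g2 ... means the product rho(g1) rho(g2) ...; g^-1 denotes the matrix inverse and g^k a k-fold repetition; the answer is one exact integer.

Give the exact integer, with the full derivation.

rho(a) = [[1, -2], [0, 1]]
... * rho(c) = [[1, -1], [3, -2]]  ->  [[-5, 3], [3, -2]]
... * rho(b) = [[1, -1], [2, -1]]  ->  [[1, 2], [-1, -1]]
... * rho(b) = [[1, -1], [2, -1]]  ->  [[5, -3], [-3, 2]]
... * rho(a^-1) = [[1, 2], [0, 1]]  ->  [[5, 7], [-3, -4]]
... * rho(c^-1) = [[-2, 1], [-3, 1]]  ->  [[-31, 12], [18, -7]]
... * rho(b^-1) = [[-1, 1], [-2, 1]]  ->  [[7, -19], [-4, 11]]
... * rho(a^-1) = [[1, 2], [0, 1]]  ->  [[7, -5], [-4, 3]]
... * rho(c) = [[1, -1], [3, -2]]  ->  [[-8, 3], [5, -2]]
... * rho(a) = [[1, -2], [0, 1]]  ->  [[-8, 19], [5, -12]]
... * rho(b) = [[1, -1], [2, -1]]  ->  [[30, -11], [-19, 7]]
... * rho(c^-1) = [[-2, 1], [-3, 1]]  ->  [[-27, 19], [17, -12]]
... * rho(b) = [[1, -1], [2, -1]]  ->  [[11, 8], [-7, -5]]
... * rho(a) = [[1, -2], [0, 1]]  ->  [[11, -14], [-7, 9]]
tr = 11 + 9 = 20

20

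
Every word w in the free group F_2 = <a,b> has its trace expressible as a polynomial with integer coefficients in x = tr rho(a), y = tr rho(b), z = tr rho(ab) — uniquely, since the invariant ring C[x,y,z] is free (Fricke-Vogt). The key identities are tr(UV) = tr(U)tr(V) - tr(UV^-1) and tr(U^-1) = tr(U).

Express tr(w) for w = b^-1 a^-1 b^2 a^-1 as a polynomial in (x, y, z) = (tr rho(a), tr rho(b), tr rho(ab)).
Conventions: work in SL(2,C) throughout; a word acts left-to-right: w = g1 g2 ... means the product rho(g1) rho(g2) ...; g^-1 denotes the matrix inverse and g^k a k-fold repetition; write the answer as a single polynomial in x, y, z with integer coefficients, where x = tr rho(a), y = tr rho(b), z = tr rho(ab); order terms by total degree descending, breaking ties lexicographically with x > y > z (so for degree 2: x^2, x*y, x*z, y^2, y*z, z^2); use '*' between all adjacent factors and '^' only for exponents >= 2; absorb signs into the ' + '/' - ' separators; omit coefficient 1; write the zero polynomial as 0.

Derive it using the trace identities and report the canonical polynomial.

x*y^2*z - y^3 - y*z^2 - x*z + 3*y

tr(a^-1 b) = tr(b) tr(a) - tr(b a) = x*y - z
tr(b^2 a) = tr(b) tr(a b) - tr(a) = y*z - x
tr(b^2) = tr(b) tr(b) - tr(1) = y^2 - 2
tr(a b^2 a) = tr(a) tr(b^2 a) - tr(b^2) = x*y*z - x^2 - y^2 + 2
tr(a b a b) = tr(a b) tr(a b) - tr(1) = z^2 - 2
tr(a b a) = tr(a) tr(b a) - tr(b) = x*z - y
tr(a b^2 a b) = tr(b) tr(a b a b) - tr(a b a) = y*z^2 - x*z - y
tr(b^2 a b^-1 a) = tr(a b^2 a) tr(b) - tr(a b^2 a b) = x*y^2*z - x^2*y - y^3 - y*z^2 + x*z + 3*y
tr(b^-1 a^-1 b^2 a) = tr(b^2 a b^-1) tr(a) - tr(b^2 a b^-1 a) = -x*y^2*z + x^2*y + y^3 + y*z^2 - 3*y
tr(b^-1 a^-1 b^2 a^-1) = tr(b^-1 a^-1 b^2) tr(a) - tr(b^-1 a^-1 b^2 a) = x*y^2*z - y^3 - y*z^2 - x*z + 3*y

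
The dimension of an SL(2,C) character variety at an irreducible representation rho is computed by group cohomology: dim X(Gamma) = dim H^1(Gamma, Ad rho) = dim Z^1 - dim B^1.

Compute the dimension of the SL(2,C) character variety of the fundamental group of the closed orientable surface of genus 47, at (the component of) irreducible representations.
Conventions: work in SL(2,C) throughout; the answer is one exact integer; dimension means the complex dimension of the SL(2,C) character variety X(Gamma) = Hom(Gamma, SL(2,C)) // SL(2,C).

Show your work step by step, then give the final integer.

276

The genus-47 surface group: 2g = 94 generators, one relator prod [a_i, b_i].
Before the relator condition, cocycle space has dim 3*94 = 282.
At an irreducible rho, H^2 = coker(d_2) vanishes (Poincare duality: H^2 is dual to H^0 = invariants = 0), so d_2 is surjective onto sl_2 and dim Z^1 = 282 - 3 = 279.
Coboundaries contribute dim B^1 = 3 (injective at irreducible rho).
dim X = dim H^1 = 279 - 3 = 276.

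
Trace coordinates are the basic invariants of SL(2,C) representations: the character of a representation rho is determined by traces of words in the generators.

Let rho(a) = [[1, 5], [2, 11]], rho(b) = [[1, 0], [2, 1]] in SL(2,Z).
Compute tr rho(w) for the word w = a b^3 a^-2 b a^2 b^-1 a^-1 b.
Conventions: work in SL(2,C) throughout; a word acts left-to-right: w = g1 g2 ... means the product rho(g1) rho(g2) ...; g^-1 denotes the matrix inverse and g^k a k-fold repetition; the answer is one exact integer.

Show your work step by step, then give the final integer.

rho(a) = [[1, 5], [2, 11]]
... * rho(b) = [[1, 0], [2, 1]]  ->  [[11, 5], [24, 11]]
... * rho(b) = [[1, 0], [2, 1]]  ->  [[21, 5], [46, 11]]
... * rho(b) = [[1, 0], [2, 1]]  ->  [[31, 5], [68, 11]]
... * rho(a^-1) = [[11, -5], [-2, 1]]  ->  [[331, -150], [726, -329]]
... * rho(a^-1) = [[11, -5], [-2, 1]]  ->  [[3941, -1805], [8644, -3959]]
... * rho(b) = [[1, 0], [2, 1]]  ->  [[331, -1805], [726, -3959]]
... * rho(a) = [[1, 5], [2, 11]]  ->  [[-3279, -18200], [-7192, -39919]]
... * rho(a) = [[1, 5], [2, 11]]  ->  [[-39679, -216595], [-87030, -475069]]
... * rho(b^-1) = [[1, 0], [-2, 1]]  ->  [[393511, -216595], [863108, -475069]]
... * rho(a^-1) = [[11, -5], [-2, 1]]  ->  [[4761811, -2184150], [10444326, -4790609]]
... * rho(b) = [[1, 0], [2, 1]]  ->  [[393511, -2184150], [863108, -4790609]]
tr = 393511 + -4790609 = -4397098

-4397098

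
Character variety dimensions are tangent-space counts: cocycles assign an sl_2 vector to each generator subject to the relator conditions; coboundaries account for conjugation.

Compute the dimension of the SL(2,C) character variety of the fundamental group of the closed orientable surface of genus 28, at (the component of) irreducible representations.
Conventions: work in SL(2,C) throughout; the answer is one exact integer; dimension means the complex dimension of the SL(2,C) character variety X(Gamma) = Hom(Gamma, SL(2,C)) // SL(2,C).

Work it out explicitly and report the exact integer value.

Gamma = pi_1(Sigma_28) = < a_1, b_1, ..., a_28, b_28 | prod [a_i, b_i] > has 2g = 56 generators and 1 relator.
A cocycle assigns one sl_2 vector per generator subject to the relator condition d_2(z) = 0: dim of the unconstrained space is 3*2g = 168.
At an irreducible rho, H^2 = coker(d_2) vanishes (Poincare duality: H^2 is dual to H^0 = invariants = 0), so d_2 is surjective onto sl_2 and dim Z^1 = 168 - 3 = 165.
dim B^1 = 3 (coboundaries, injective at irreducible rho).
Hence dim X = 165 - 3 = 162.

162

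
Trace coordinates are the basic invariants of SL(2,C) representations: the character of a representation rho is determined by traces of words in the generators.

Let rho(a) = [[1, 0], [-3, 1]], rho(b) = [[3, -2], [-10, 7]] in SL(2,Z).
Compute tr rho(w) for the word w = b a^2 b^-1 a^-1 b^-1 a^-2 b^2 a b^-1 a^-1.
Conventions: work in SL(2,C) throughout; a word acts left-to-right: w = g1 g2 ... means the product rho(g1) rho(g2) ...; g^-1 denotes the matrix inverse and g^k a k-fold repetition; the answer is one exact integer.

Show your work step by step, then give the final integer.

857162

rho(b) = [[3, -2], [-10, 7]]
... * rho(a) = [[1, 0], [-3, 1]]  ->  [[9, -2], [-31, 7]]
... * rho(a) = [[1, 0], [-3, 1]]  ->  [[15, -2], [-52, 7]]
... * rho(b^-1) = [[7, 2], [10, 3]]  ->  [[85, 24], [-294, -83]]
... * rho(a^-1) = [[1, 0], [3, 1]]  ->  [[157, 24], [-543, -83]]
... * rho(b^-1) = [[7, 2], [10, 3]]  ->  [[1339, 386], [-4631, -1335]]
... * rho(a^-1) = [[1, 0], [3, 1]]  ->  [[2497, 386], [-8636, -1335]]
... * rho(a^-1) = [[1, 0], [3, 1]]  ->  [[3655, 386], [-12641, -1335]]
... * rho(b) = [[3, -2], [-10, 7]]  ->  [[7105, -4608], [-24573, 15937]]
... * rho(b) = [[3, -2], [-10, 7]]  ->  [[67395, -46466], [-233089, 160705]]
... * rho(a) = [[1, 0], [-3, 1]]  ->  [[206793, -46466], [-715204, 160705]]
... * rho(b^-1) = [[7, 2], [10, 3]]  ->  [[982891, 274188], [-3399378, -948293]]
... * rho(a^-1) = [[1, 0], [3, 1]]  ->  [[1805455, 274188], [-6244257, -948293]]
tr = 1805455 + -948293 = 857162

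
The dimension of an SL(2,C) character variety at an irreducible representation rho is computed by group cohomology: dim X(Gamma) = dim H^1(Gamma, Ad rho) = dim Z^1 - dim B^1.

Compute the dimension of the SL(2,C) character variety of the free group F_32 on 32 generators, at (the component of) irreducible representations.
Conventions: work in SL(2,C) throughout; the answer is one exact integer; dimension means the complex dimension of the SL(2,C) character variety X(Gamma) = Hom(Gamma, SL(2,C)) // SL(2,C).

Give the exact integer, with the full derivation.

93

Here Gamma is free of rank 32 — no relator constrains a cocycle.
A cocycle picks one sl_2 vector per generator freely, giving dim Z^1 = 3*32 = 96.
At an irreducible rho the centralizer of the image in sl_2 is 0, so the coboundary map sl_2 -> Z^1 is injective: dim B^1 = 3.
dim H^1 = 96 - 3 = 93, which is dim X.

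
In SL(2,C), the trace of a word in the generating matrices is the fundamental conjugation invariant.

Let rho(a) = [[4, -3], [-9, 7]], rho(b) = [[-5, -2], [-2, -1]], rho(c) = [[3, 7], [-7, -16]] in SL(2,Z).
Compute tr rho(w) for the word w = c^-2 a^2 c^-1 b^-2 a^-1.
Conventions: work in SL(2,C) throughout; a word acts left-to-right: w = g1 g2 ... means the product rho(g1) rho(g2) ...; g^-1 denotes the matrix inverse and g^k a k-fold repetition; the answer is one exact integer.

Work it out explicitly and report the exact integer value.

rho(c^-1) = [[-16, -7], [7, 3]]
... * rho(c^-1) = [[-16, -7], [7, 3]]  ->  [[207, 91], [-91, -40]]
... * rho(a) = [[4, -3], [-9, 7]]  ->  [[9, 16], [-4, -7]]
... * rho(a) = [[4, -3], [-9, 7]]  ->  [[-108, 85], [47, -37]]
... * rho(c^-1) = [[-16, -7], [7, 3]]  ->  [[2323, 1011], [-1011, -440]]
... * rho(b^-1) = [[-1, 2], [2, -5]]  ->  [[-301, -409], [131, 178]]
... * rho(b^-1) = [[-1, 2], [2, -5]]  ->  [[-517, 1443], [225, -628]]
... * rho(a^-1) = [[7, 3], [9, 4]]  ->  [[9368, 4221], [-4077, -1837]]
tr = 9368 + -1837 = 7531

7531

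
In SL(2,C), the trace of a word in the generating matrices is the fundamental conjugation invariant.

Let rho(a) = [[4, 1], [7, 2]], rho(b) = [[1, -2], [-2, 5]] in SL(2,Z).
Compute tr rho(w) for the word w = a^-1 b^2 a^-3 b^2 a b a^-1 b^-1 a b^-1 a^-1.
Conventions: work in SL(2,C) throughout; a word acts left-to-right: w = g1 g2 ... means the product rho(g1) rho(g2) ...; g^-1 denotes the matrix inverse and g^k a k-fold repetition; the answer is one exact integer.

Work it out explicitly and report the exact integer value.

4395313590

rho(a^-1) = [[2, -1], [-7, 4]]
... * rho(b) = [[1, -2], [-2, 5]]  ->  [[4, -9], [-15, 34]]
... * rho(b) = [[1, -2], [-2, 5]]  ->  [[22, -53], [-83, 200]]
... * rho(a^-1) = [[2, -1], [-7, 4]]  ->  [[415, -234], [-1566, 883]]
... * rho(a^-1) = [[2, -1], [-7, 4]]  ->  [[2468, -1351], [-9313, 5098]]
... * rho(a^-1) = [[2, -1], [-7, 4]]  ->  [[14393, -7872], [-54312, 29705]]
... * rho(b) = [[1, -2], [-2, 5]]  ->  [[30137, -68146], [-113722, 257149]]
... * rho(b) = [[1, -2], [-2, 5]]  ->  [[166429, -401004], [-628020, 1513189]]
... * rho(a) = [[4, 1], [7, 2]]  ->  [[-2141312, -635579], [8080243, 2398358]]
... * rho(b) = [[1, -2], [-2, 5]]  ->  [[-870154, 1104729], [3283527, -4168696]]
... * rho(a^-1) = [[2, -1], [-7, 4]]  ->  [[-9473411, 5289070], [35747926, -19958311]]
... * rho(b^-1) = [[5, 2], [2, 1]]  ->  [[-36788915, -13657752], [138823008, 51537541]]
... * rho(a) = [[4, 1], [7, 2]]  ->  [[-242759924, -64104419], [916054819, 241898090]]
... * rho(b^-1) = [[5, 2], [2, 1]]  ->  [[-1342008458, -549624267], [5064070275, 2074007728]]
... * rho(a^-1) = [[2, -1], [-7, 4]]  ->  [[1163352953, -856488610], [-4389913546, 3231960637]]
tr = 1163352953 + 3231960637 = 4395313590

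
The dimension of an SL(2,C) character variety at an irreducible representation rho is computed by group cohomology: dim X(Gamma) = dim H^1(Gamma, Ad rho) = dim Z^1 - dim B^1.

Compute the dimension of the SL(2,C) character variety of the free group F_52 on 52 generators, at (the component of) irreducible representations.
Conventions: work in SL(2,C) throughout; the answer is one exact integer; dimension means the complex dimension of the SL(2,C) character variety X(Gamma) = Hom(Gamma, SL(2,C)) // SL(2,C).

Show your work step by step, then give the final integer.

153

Gamma = F_52 has 52 generators and no relators.
Z^1(Gamma, Ad rho) = (sl_2)^52: a cocycle is a free choice of one sl_2 vector per generator, so dim Z^1 = 3*52 = 156.
dim B^1 = 3: the coboundary map is injective because an irreducible image has centralizer 0 in sl_2.
dim X = dim H^1 = dim Z^1 - dim B^1 = 156 - 3 = 153.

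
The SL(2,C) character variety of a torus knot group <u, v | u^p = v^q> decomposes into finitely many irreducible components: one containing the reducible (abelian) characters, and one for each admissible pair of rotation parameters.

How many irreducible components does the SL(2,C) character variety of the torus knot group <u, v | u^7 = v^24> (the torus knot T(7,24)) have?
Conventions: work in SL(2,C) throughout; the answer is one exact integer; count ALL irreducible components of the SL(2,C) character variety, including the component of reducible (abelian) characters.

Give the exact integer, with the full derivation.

Gamma = < u, v | u^7 = v^24 > (torus knot T(7,24)); the central element u^7 = v^24 acts as +I or -I in any irreducible SL(2,C) representation.
On an irreducible component, tr(u) is locked at 2*cos(pi*alpha/7) for some alpha in 1..6, and tr(v) at 2*cos(pi*beta/24) for some beta in 1..23.
u^7 = (-1)^alpha I and v^24 = (-1)^beta I must agree, so alpha and beta have equal parity.
Counting: 3 odd alphas x 12 odd betas + 3 even alphas x 11 even betas = 36 + 33 = 69.
components with irreducible characters: 69; plus the single component of reducible (abelian) characters: total 70.

70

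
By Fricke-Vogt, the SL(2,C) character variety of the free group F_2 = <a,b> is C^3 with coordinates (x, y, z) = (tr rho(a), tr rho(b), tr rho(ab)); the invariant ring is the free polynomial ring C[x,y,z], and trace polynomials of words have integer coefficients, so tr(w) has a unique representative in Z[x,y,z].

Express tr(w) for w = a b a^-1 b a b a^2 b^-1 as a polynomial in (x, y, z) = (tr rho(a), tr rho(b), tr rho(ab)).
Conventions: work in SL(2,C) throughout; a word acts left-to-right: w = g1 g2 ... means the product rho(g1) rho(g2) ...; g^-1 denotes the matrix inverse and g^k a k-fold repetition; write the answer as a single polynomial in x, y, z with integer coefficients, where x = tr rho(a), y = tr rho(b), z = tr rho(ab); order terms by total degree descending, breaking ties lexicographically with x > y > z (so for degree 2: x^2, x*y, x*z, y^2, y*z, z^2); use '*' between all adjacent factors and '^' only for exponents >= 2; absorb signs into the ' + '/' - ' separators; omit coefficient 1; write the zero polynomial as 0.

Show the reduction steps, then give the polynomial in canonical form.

x^3*y^2*z^2 - x^4*y*z - x^2*y^3*z - 2*x^2*y*z^3 + x^3*z^2 + x*y^2*z^2 + x*z^4 + 4*x^2*y*z - 3*x*z^2 - y*z - x

tr(b a b a) = tr(b a) * tr(b a) - tr(1)  (split on b) = z^2 - 2
tr(b a b) = tr(b) * tr(a b) - tr(a)  (reduce the b square) = y*z - x
tr(a b a^2 b) = tr(a) * tr(b a b a) - tr(b a b)  (reduce the a square) = x*z^2 - y*z - x
use: tr(b a^2) = tr(a) * tr(b a) - tr(b)  (reduce the a square) = x*z - y
apply: tr(a b a^2) = tr(a) * tr(b a^2) - tr(b a)  (reduce the a square) = x^2*z - x*y - z
tr(b^2 a b a^2) = tr(b) * tr(a b a^2 b) - tr(a b a^2)  (reduce the b square) = x*y*z^2 - x^2*z - y^2*z + z
tr(b^2 a b a) = tr(b) * tr(a b a b) - tr(a b a)  (reduce the b square) = y*z^2 - x*z - y
tr(a b^2 a b a^2) = tr(a) * tr(b^2 a b a^2) - tr(b^2 a b a)  (reduce the a square) = x^2*y*z^2 - x^3*z - x*y^2*z - y*z^2 + 2*x*z + y
tr(a b a b a b) = tr(b a b a) * tr(b a) - tr(a b)  (split on b) = z^3 - 3*z
tr(b a b^2 a b a) = tr(b) * tr(a b a b a b) - tr(a b a b a)  (reduce the b square) = y*z^3 - x*z^2 - 2*y*z + x
tr(b^2) = tr(b) * tr(b) - tr(1)  (reduce the b square) = y^2 - 2
use: tr(a b^2 a) = tr(a) * tr(b^2 a) - tr(b^2)  (reduce the a square) = x*y*z - x^2 - y^2 + 2
use: tr(b a b^2 a b) = tr(b) * tr(a b^2 a b) - tr(a b^2 a)  (reduce the b square) = y^2*z^2 - 2*x*y*z + x^2 - 2
use: tr(a b^2 a b a^2 b) = tr(a) * tr(b a b^2 a b a) - tr(b a b^2 a b)  (reduce the a square) = x*y*z^3 - x^2*z^2 - y^2*z^2 + 2
tr(b a b a^2 b^-1 a b) = tr(a b^2 a b a^2) * tr(b) - tr(a b^2 a b a^2 b)  (eliminate b^-1) = x^2*y^2*z^2 - x^3*y*z - x*y^3*z - x*y*z^3 + x^2*z^2 + 2*x*y*z + y^2 - 2
tr(b a b a b a^2) = tr(a) * tr(b a b a b a) - tr(b a b a b)  (reduce the a square) = x*z^3 - y*z^2 - 2*x*z + y
apply: tr(a b a b a b a^2) = tr(a) * tr(b a b a b a^2) - tr(b a b a b a)  (reduce the a square) = x^2*z^3 - x*y*z^2 - 2*x^2*z - z^3 + x*y + 3*z
use: tr(b a b a b a b a) = tr(a b a b) * tr(a b a b) - tr(1)  (split on a) = z^4 - 4*z^2 + 2
use: tr(a b a b a b a^2 b) = tr(a) * tr(b a b a b a b a) - tr(b a b a b a b)  (reduce the a square) = x*z^4 - y*z^3 - 3*x*z^2 + 2*y*z + x
tr(b a b a^2 b^-1 a b a) = tr(a b a b a b a^2) * tr(b) - tr(a b a b a b a^2 b)  (eliminate b^-1) = x^2*y*z^3 - x*y^2*z^2 - x*z^4 - 2*x^2*y*z + x*y^2 + 3*x*z^2 + y*z - x
use: tr(a b a^-1 b a b a^2 b^-1) = tr(b a b a^2 b^-1 a b) * tr(a) - tr(b a b a^2 b^-1 a b a)  (eliminate a^-1) = x^3*y^2*z^2 - x^4*y*z - x^2*y^3*z - 2*x^2*y*z^3 + x^3*z^2 + x*y^2*z^2 + x*z^4 + 4*x^2*y*z - 3*x*z^2 - y*z - x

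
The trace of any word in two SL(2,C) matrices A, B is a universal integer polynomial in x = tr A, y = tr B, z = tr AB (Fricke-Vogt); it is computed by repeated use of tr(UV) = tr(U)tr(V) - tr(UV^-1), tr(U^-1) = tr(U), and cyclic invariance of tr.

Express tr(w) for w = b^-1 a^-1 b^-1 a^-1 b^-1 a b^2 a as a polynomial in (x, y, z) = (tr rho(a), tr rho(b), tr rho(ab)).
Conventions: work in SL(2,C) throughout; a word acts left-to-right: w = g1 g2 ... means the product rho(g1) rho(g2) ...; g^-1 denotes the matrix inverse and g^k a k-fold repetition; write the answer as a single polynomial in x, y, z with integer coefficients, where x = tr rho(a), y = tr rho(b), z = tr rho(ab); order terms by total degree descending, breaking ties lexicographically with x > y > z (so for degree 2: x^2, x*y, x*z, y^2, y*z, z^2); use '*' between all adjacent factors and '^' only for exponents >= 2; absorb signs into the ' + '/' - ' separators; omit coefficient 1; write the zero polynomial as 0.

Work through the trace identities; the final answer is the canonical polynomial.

x*y^2*z^3 - 2*x^2*y*z^2 - y^3*z^2 - y*z^4 + x^3*z + x*z^3 + x^2*y + y^3 + 5*y*z^2 - 4*x*z - 3*y

trace(b a b) = trace(b) * trace(a b) - trace(a)  (reduce the b square) = y*z - x
trace(b a b a) = trace(b a) * trace(b a) - trace(1)  (split on b) = z^2 - 2
trace(a b a^-1 b) = trace(b a b) * trace(a) - trace(b a b a)  (eliminate a^-1) = x*y*z - x^2 - z^2 + 2
trace(a^-1 b^-1 a b) = trace(a b a^-1) * trace(b) - trace(a b a^-1 b)  (eliminate b^-1) = -x*y*z + x^2 + y^2 + z^2 - 2
trace(b^2) = trace(b) * trace(b) - trace(1)  (reduce the b square) = y^2 - 2
trace(a b^2 a) = trace(a) * trace(b^2 a) - trace(b^2)  (reduce the a square) = x*y*z - x^2 - y^2 + 2
trace(a b a) = trace(a) * trace(b a) - trace(b)  (reduce the a square) = x*z - y
trace(a b^2 a b) = trace(b) * trace(a b a b) - trace(a b a)  (reduce the b square) = y*z^2 - x*z - y
trace(b^-1 a b^2 a) = trace(a b^2 a) * trace(b) - trace(a b^2 a b)  (eliminate b^-1) = x*y^2*z - x^2*y - y^3 - y*z^2 + x*z + 3*y
trace(a b a^2 b) = trace(a) * trace(b a b a) - trace(b a b)  (reduce the a square) = x*z^2 - y*z - x
trace(a b a^2) = trace(a) * trace(a b a) - trace(a b)  (reduce the a square) = x^2*z - x*y - z
trace(a b^2 a b a) = trace(b) * trace(a b a^2 b) - trace(a b a^2)  (reduce the b square) = x*y*z^2 - x^2*z - y^2*z + z
trace(a b a b a b) = trace(b a b a) * trace(b a) - trace(a b)  (split on b) = z^3 - 3*z
trace(a b^2 a b a b) = trace(b) * trace(a b a b a b) - trace(a b a b a)  (reduce the b square) = y*z^3 - x*z^2 - 2*y*z + x
trace(a b^2 a b a b^-1) = trace(a b^2 a b a) * trace(b) - trace(a b^2 a b a b)  (eliminate b^-1) = x*y^2*z^2 - x^2*y*z - y^3*z - y*z^3 + x*z^2 + 3*y*z - x
trace(b^-2 a b^2 a b a) = trace(a b^2 a b a b^-1) * trace(b) - trace(a b^2 a b a)  (eliminate b^-1) = x*y^3*z^2 - x^2*y^2*z - y^4*z - y^2*z^3 + x^2*z + 4*y^2*z - x*y - z
trace(b^-1 a b^2 a b a^-1 b^-1) = trace(b^-2 a b^2 a b) * trace(a) - trace(b^-2 a b^2 a b a)  (eliminate a^-1) = -x*y^3*z^2 + 2*x^2*y^2*z + y^4*z + y^2*z^3 - x^3*y - x*y^3 - x*y*z^2 - 4*y^2*z + 4*x*y + z
trace(a b^2 a^2) = trace(a) * trace(b^2 a^2) - trace(b^2 a)  (reduce the a square) = x^2*y*z - x^3 - x*y^2 - y*z + 3*x
trace(a b^2 a^2 b) = trace(b) * trace(a^2 b a b) - trace(a^2 b a)  (reduce the b square) = x*y*z^2 - x^2*z - y^2*z + z
trace(a b^-1 a b^2 a) = trace(a b^2 a^2) * trace(b) - trace(a b^2 a^2 b)  (eliminate b^-1) = x^2*y^2*z - x^3*y - x*y^3 - x*y*z^2 + x^2*z + 3*x*y - z
trace(a b a^3 b) = trace(a) * trace(a b a b a) - trace(a b a b)  (reduce the a square) = x^2*z^2 - x*y*z - x^2 - z^2 + 2
trace(a b a^3) = trace(a) * trace(a b a^2) - trace(a b a)  (reduce the a square) = x^3*z - x^2*y - 2*x*z + y
trace(a^2 b^2 a b a) = trace(b) * trace(a b a^3 b) - trace(a b a^3)  (reduce the b square) = x^2*y*z^2 - x^3*z - x*y^2*z - y*z^2 + 2*x*z + y
trace(a b a b a^2 b) = trace(a) * trace(b a b a b a) - trace(b a b a b)  (reduce the a square) = x*z^3 - y*z^2 - 2*x*z + y
trace(a^2 b^2 a b a b) = trace(b) * trace(a b a b a^2 b) - trace(a b a b a^2)  (reduce the b square) = x*y*z^3 - x^2*z^2 - y^2*z^2 - x*y*z + x^2 + y^2 + z^2 - 2
trace(a b^2 a b a b^-1 a) = trace(a^2 b^2 a b a) * trace(b) - trace(a^2 b^2 a b a b)  (eliminate b^-1) = x^2*y^2*z^2 - x^3*y*z - x*y^3*z - x*y*z^3 + x^2*z^2 + 3*x*y*z - x^2 - z^2 + 2
trace(b a b^2 a b) = trace(b) * trace(a b^2 a b) - trace(a b^2 a)  (reduce the b square) = y^2*z^2 - 2*x*y*z + x^2 - 2
trace(a b a b^2 a b a) = trace(a) * trace(b a b^2 a b a) - trace(b a b^2 a b)  (reduce the a square) = x*y*z^3 - x^2*z^2 - y^2*z^2 + 2
trace(a b a b a b a b) = trace(a b) * trace(a b a b a b) - trace(a^-1 b^-1 a^-1 b^-1)  (split on a) = z^4 - 4*z^2 + 2
trace(a b a b^2 a b a b) = trace(b) * trace(a b a b a b a b) - trace(a b a b a b a)  (reduce the b square) = y*z^4 - x*z^3 - 3*y*z^2 + 2*x*z + y
trace(a b^2 a b a b^-1 a b) = trace(a b a b^2 a b a) * trace(b) - trace(a b a b^2 a b a b)  (eliminate b^-1) = x*y^2*z^3 - x^2*y*z^2 - y^3*z^2 - y*z^4 + x*z^3 + 3*y*z^2 - 2*x*z + y
trace(b^-1 a b^-1 a b^2 a b a) = trace(a b^2 a b a b^-1 a) * trace(b) - trace(a b^2 a b a b^-1 a b)  (eliminate b^-1) = x^2*y^3*z^2 - x^3*y^2*z - x*y^4*z - 2*x*y^2*z^3 + 2*x^2*y*z^2 + y^3*z^2 + y*z^4 + 3*x*y^2*z - x*z^3 - x^2*y - 4*y*z^2 + 2*x*z + y
trace(b^-1 a b^2 a b a^-1 b^-1 a) = trace(b^-1 a b^-1 a b^2 a b) * trace(a) - trace(b^-1 a b^-1 a b^2 a b a)  (eliminate a^-1) = -x^2*y^3*z^2 + 2*x^3*y^2*z + x*y^4*z + 2*x*y^2*z^3 - x^4*y - x^2*y^3 - 3*x^2*y*z^2 - y^3*z^2 - y*z^4 + x^3*z - 3*x*y^2*z + x*z^3 + 4*x^2*y + 4*y*z^2 - 3*x*z - y
trace(a^-1 b^-1 a^-1 b^-1 a b^2 a b) = trace(b^-1 a b^2 a b a^-1 b^-1) * trace(a) - trace(b^-1 a b^2 a b a^-1 b^-1 a)  (eliminate a^-1) = -x*y^2*z^3 + 2*x^2*y*z^2 + y^3*z^2 + y*z^4 - x^3*z - x*y^2*z - x*z^3 - 4*y*z^2 + 4*x*z + y
trace(b^-1 a^-1 b^-1 a^-1 b^-1 a b^2 a) = trace(a^-1 b^-1 a^-1 b^-1 a b^2 a) * trace(b) - trace(a^-1 b^-1 a^-1 b^-1 a b^2 a b)  (eliminate b^-1) = x*y^2*z^3 - 2*x^2*y*z^2 - y^3*z^2 - y*z^4 + x^3*z + x*z^3 + x^2*y + y^3 + 5*y*z^2 - 4*x*z - 3*y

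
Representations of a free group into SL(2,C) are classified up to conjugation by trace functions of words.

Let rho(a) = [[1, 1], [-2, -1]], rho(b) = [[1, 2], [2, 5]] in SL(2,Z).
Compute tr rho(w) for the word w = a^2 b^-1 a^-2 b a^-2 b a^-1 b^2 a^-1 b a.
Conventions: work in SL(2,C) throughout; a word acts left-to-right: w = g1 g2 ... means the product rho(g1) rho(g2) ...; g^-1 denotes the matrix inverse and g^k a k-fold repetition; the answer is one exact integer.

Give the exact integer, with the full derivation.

rho(a) = [[1, 1], [-2, -1]]
... * rho(a) = [[1, 1], [-2, -1]]  ->  [[-1, 0], [0, -1]]
... * rho(b^-1) = [[5, -2], [-2, 1]]  ->  [[-5, 2], [2, -1]]
... * rho(a^-1) = [[-1, -1], [2, 1]]  ->  [[9, 7], [-4, -3]]
... * rho(a^-1) = [[-1, -1], [2, 1]]  ->  [[5, -2], [-2, 1]]
... * rho(b) = [[1, 2], [2, 5]]  ->  [[1, 0], [0, 1]]
... * rho(a^-1) = [[-1, -1], [2, 1]]  ->  [[-1, -1], [2, 1]]
... * rho(a^-1) = [[-1, -1], [2, 1]]  ->  [[-1, 0], [0, -1]]
... * rho(b) = [[1, 2], [2, 5]]  ->  [[-1, -2], [-2, -5]]
... * rho(a^-1) = [[-1, -1], [2, 1]]  ->  [[-3, -1], [-8, -3]]
... * rho(b) = [[1, 2], [2, 5]]  ->  [[-5, -11], [-14, -31]]
... * rho(b) = [[1, 2], [2, 5]]  ->  [[-27, -65], [-76, -183]]
... * rho(a^-1) = [[-1, -1], [2, 1]]  ->  [[-103, -38], [-290, -107]]
... * rho(b) = [[1, 2], [2, 5]]  ->  [[-179, -396], [-504, -1115]]
... * rho(a) = [[1, 1], [-2, -1]]  ->  [[613, 217], [1726, 611]]
tr = 613 + 611 = 1224

1224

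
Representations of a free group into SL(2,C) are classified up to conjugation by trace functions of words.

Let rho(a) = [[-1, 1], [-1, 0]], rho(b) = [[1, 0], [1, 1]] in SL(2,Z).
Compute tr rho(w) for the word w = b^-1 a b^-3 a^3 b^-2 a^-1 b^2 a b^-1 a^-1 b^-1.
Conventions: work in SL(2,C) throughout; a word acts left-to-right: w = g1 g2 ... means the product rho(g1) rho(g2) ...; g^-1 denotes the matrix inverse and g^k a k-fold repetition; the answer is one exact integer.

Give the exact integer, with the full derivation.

-18

rho(b^-1) = [[1, 0], [-1, 1]]
... * rho(a) = [[-1, 1], [-1, 0]]  ->  [[-1, 1], [0, -1]]
... * rho(b^-1) = [[1, 0], [-1, 1]]  ->  [[-2, 1], [1, -1]]
... * rho(b^-1) = [[1, 0], [-1, 1]]  ->  [[-3, 1], [2, -1]]
... * rho(b^-1) = [[1, 0], [-1, 1]]  ->  [[-4, 1], [3, -1]]
... * rho(a) = [[-1, 1], [-1, 0]]  ->  [[3, -4], [-2, 3]]
... * rho(a) = [[-1, 1], [-1, 0]]  ->  [[1, 3], [-1, -2]]
... * rho(a) = [[-1, 1], [-1, 0]]  ->  [[-4, 1], [3, -1]]
... * rho(b^-1) = [[1, 0], [-1, 1]]  ->  [[-5, 1], [4, -1]]
... * rho(b^-1) = [[1, 0], [-1, 1]]  ->  [[-6, 1], [5, -1]]
... * rho(a^-1) = [[0, -1], [1, -1]]  ->  [[1, 5], [-1, -4]]
... * rho(b) = [[1, 0], [1, 1]]  ->  [[6, 5], [-5, -4]]
... * rho(b) = [[1, 0], [1, 1]]  ->  [[11, 5], [-9, -4]]
... * rho(a) = [[-1, 1], [-1, 0]]  ->  [[-16, 11], [13, -9]]
... * rho(b^-1) = [[1, 0], [-1, 1]]  ->  [[-27, 11], [22, -9]]
... * rho(a^-1) = [[0, -1], [1, -1]]  ->  [[11, 16], [-9, -13]]
... * rho(b^-1) = [[1, 0], [-1, 1]]  ->  [[-5, 16], [4, -13]]
tr = -5 + -13 = -18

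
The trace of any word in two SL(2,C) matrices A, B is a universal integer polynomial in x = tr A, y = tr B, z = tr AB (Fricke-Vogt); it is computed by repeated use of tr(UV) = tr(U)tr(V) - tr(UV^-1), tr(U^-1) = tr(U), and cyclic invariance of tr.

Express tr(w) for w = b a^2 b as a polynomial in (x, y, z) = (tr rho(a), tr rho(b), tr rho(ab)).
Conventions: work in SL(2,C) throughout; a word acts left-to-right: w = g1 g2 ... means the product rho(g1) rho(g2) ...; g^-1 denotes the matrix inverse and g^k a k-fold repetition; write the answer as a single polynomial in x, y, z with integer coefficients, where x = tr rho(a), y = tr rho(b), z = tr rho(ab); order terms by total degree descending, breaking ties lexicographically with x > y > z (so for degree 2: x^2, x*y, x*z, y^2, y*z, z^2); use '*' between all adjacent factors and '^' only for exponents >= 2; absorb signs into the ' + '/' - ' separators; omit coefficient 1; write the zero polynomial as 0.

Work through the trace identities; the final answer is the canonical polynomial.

so tr(a^2 b) = tr(a) * tr(b a) - tr(b) = x*z - y
tr(a^2) = tr(a) * tr(a) - tr(1) = x^2 - 2
tr(b a^2 b) = tr(b) * tr(a^2 b) - tr(a^2) = x*y*z - x^2 - y^2 + 2

x*y*z - x^2 - y^2 + 2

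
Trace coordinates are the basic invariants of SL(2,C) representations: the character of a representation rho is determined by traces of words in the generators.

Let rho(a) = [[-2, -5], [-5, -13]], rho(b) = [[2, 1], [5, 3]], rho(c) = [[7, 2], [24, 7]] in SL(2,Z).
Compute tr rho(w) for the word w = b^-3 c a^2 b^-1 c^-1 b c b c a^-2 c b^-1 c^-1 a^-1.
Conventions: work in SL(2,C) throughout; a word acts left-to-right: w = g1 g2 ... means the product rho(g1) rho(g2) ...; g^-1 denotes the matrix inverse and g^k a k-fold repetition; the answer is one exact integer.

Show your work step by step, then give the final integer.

86148581231407

rho(b^-1) = [[3, -1], [-5, 2]]
... * rho(b^-1) = [[3, -1], [-5, 2]]  ->  [[14, -5], [-25, 9]]
... * rho(b^-1) = [[3, -1], [-5, 2]]  ->  [[67, -24], [-120, 43]]
... * rho(c) = [[7, 2], [24, 7]]  ->  [[-107, -34], [192, 61]]
... * rho(a) = [[-2, -5], [-5, -13]]  ->  [[384, 977], [-689, -1753]]
... * rho(a) = [[-2, -5], [-5, -13]]  ->  [[-5653, -14621], [10143, 26234]]
... * rho(b^-1) = [[3, -1], [-5, 2]]  ->  [[56146, -23589], [-100741, 42325]]
... * rho(c^-1) = [[7, -2], [-24, 7]]  ->  [[959158, -277415], [-1720987, 497757]]
... * rho(b) = [[2, 1], [5, 3]]  ->  [[531241, 126913], [-953189, -227716]]
... * rho(c) = [[7, 2], [24, 7]]  ->  [[6764599, 1950873], [-12137507, -3500390]]
... * rho(b) = [[2, 1], [5, 3]]  ->  [[23283563, 12617218], [-41776964, -22638677]]
... * rho(c) = [[7, 2], [24, 7]]  ->  [[465798173, 134887652], [-835766996, -242024667]]
... * rho(a^-1) = [[-13, 5], [5, -2]]  ->  [[-5380937989, 2059215561], [9654847613, -3694785646]]
... * rho(a^-1) = [[-13, 5], [5, -2]]  ->  [[80248271662, -31023121067], [-143986947199, 55663809357]]
... * rho(c) = [[7, 2], [24, 7]]  ->  [[-182817003974, -56665304145], [328022794175, 101672771101]]
... * rho(b^-1) = [[3, -1], [-5, 2]]  ->  [[-265124491197, 69486395684], [475704527020, -124677251973]]
... * rho(c^-1) = [[7, -2], [-24, 7]]  ->  [[-3523544934795, 1016653752182], [6322185736492, -1824149817851]]
... * rho(a^-1) = [[-13, 5], [5, -2]]  ->  [[50889352913245, -19651032178339], [-91309163663651, 35259228318162]]
tr = 50889352913245 + 35259228318162 = 86148581231407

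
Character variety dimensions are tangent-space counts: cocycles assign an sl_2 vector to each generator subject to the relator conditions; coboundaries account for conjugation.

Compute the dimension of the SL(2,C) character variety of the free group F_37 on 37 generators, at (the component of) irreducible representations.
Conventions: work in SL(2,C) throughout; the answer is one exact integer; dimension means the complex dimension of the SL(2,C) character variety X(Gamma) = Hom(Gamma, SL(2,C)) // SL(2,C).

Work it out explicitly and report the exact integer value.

108

The free group F_37: 37 generators, no relators.
So Z^1 = (sl_2)^37 in full: dim Z^1 = 111.
Irreducibility makes the coboundary map sl_2 -> Z^1 injective (trivial centralizer), so dim B^1 = 3.
Therefore dim X = 111 - 3 = 108.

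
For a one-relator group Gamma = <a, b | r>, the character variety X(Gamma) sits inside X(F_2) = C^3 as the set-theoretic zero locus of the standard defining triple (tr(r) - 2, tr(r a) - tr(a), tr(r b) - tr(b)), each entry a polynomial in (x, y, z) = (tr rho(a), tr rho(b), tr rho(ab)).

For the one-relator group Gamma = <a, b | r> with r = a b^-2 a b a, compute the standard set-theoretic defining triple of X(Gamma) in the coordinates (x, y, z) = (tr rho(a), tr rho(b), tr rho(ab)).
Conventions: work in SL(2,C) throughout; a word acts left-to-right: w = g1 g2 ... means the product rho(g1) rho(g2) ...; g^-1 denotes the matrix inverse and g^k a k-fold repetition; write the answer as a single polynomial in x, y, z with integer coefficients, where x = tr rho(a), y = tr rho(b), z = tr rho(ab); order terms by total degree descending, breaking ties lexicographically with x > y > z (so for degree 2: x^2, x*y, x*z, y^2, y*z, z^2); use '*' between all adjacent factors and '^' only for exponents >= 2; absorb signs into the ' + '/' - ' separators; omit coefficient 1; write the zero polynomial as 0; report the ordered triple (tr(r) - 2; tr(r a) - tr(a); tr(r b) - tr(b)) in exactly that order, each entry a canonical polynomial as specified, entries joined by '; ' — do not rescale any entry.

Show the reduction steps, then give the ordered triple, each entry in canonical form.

trace(a b a) = trace(a)*trace(b a) - trace(b) = x*z - y
trace(a b a^2) = trace(a)*trace(a b a) - trace(a b) = x^2*z - x*y - z
trace(b a b a) = trace(a b)*trace(a b) - trace(1) = z^2 - 2
trace(b a b) = trace(b)*trace(a b) - trace(a) = y*z - x
trace(a b a^2 b) = trace(a)*trace(b a b a) - trace(b a b) = x*z^2 - y*z - x
trace(a b a^2 b^-1) = trace(a b a^2)*trace(b) - trace(a b a^2 b) = x^2*y*z - x*y^2 - x*z^2 + x
trace(a b^-2 a b a) = trace(a b a^2 b^-1)*trace(b) - trace(a b a^2) = x^2*y^2*z - x*y^3 - x*y*z^2 - x^2*z + 2*x*y + z
trace(a b a^3) = trace(a)*trace(a b a^2) - trace(a b a) = x^3*z - x^2*y - 2*x*z + y
trace(a b a^3 b) = trace(a)*trace(b a b a^2) - trace(b a b a) = x^2*z^2 - x*y*z - x^2 - z^2 + 2
trace(a b a^3 b^-1) = trace(a b a^3)*trace(b) - trace(a b a^3 b) = x^3*y*z - x^2*y^2 - x^2*z^2 - x*y*z + x^2 + y^2 + z^2 - 2
trace(a b^-2 a b a^2) = trace(a b a^3 b^-1)*trace(b) - trace(a b a^3) = x^3*y^2*z - x^2*y^3 - x^2*y*z^2 - x^3*z - x*y^2*z + 2*x^2*y + y^3 + y*z^2 + 2*x*z - 3*y
trace(a b a b a b) = trace(a b a b)*trace(a b) - trace(b a)   [split at repeated a] = z^3 - 3*z
trace(b^-1 a b a b a) = trace(a b a b a)*trace(b) - trace(a b a b a b) = x*y*z^2 - y^2*z - z^3 - x*y + 3*z
trace(a b^-2 a b a b) = trace(b^-1 a b a b a)*trace(b) - trace(b^-1 a b a b a b) = x*y^2*z^2 - y^3*z - y*z^3 - x*y^2 - x*z^2 + 4*y*z + x
assemble the triple (trace(r) - 2; trace(r a) - x; trace(r b) - y)

x^2*y^2*z - x*y^3 - x*y*z^2 - x^2*z + 2*x*y + z - 2; x^3*y^2*z - x^2*y^3 - x^2*y*z^2 - x^3*z - x*y^2*z + 2*x^2*y + y^3 + y*z^2 + 2*x*z - x - 3*y; x*y^2*z^2 - y^3*z - y*z^3 - x*y^2 - x*z^2 + 4*y*z + x - y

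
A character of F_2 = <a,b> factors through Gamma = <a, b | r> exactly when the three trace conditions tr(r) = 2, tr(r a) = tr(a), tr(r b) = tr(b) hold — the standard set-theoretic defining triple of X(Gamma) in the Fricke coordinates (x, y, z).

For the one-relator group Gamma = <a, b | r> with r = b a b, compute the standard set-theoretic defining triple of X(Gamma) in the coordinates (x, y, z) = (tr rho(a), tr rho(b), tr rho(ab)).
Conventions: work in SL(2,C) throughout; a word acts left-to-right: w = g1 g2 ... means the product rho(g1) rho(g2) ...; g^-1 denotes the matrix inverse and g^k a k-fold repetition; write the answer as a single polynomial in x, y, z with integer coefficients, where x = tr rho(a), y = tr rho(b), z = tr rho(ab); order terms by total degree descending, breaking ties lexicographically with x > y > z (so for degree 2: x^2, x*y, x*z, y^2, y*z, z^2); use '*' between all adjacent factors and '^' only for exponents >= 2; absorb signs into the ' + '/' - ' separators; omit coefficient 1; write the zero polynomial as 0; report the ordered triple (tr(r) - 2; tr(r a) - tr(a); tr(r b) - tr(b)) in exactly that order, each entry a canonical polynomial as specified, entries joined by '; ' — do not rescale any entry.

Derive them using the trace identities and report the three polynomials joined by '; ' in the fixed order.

tr(b a b) = tr(b)*tr(a b) - tr(a) = y*z - x
tr(b a b a) = tr(a b)*tr(a b) - tr(1)   [split at repeated a] = z^2 - 2
next, tr(b a b^2) = tr(b)*tr(a b^2) - tr(a b)  (reduce the b square) = y^2*z - x*y - z
assemble the triple (tr(r) - 2; tr(r a) - x; tr(r b) - y)

y*z - x - 2; z^2 - x - 2; y^2*z - x*y - y - z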